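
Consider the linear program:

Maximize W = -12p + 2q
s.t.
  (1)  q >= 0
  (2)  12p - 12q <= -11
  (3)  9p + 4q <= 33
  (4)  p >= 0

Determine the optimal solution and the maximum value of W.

Corner points and W = -12p + 2q:
  (88/39, 165/52) → W = -539/26
  (0, 11/12) → W = 11/6
  (0, 33/4) → W = 33/2

p = 0, q = 33/4, maximum W = 33/2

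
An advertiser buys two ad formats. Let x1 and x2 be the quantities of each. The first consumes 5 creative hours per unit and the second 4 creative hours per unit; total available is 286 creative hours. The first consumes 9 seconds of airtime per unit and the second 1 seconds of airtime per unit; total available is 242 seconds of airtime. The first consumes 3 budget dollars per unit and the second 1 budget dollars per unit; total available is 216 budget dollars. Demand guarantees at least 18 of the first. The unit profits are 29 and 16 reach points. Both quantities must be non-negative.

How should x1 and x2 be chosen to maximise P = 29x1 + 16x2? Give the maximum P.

Vertices and P = 29x1 + 16x2:
  (242/9, 0) → P = 7018/9
  (18, 0) → P = 522
  (22, 44) → P = 1342
  (18, 49) → P = 1306

The optimum lies where 5x1 + 4x2 = 286 and 9x1 + x2 = 242.
Solving simultaneously gives x1 = 22, x2 = 44.

x1 = 22, x2 = 44, maximum P = 1342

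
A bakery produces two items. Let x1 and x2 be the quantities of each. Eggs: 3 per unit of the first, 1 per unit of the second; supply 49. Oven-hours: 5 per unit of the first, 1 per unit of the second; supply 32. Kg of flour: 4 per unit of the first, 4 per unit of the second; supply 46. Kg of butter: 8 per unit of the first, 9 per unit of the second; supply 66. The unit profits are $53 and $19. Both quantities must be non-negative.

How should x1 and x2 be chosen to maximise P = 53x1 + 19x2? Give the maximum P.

x1 = 6, x2 = 2, maximum P = 356

Vertices and P = 53x1 + 19x2:
  (0, 0) → P = 0
  (0, 22/3) → P = 418/3
  (32/5, 0) → P = 1696/5
  (6, 2) → P = 356

At the optimal vertex, 5x1 + x2 = 32 and 8x1 + 9x2 = 66.
Solving simultaneously gives x1 = 6, x2 = 2.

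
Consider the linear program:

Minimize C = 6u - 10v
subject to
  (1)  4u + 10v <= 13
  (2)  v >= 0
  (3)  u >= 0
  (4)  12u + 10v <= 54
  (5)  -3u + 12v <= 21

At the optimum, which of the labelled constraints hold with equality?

(1) and (3)

Corner points and C = 6u - 10v:
  (13/4, 0) → C = 39/2
  (0, 13/10) → C = -13
  (0, 0) → C = 0

The minimum is at (0, 13/10). Substituting into each constraint, equality holds for (1) and (3); the remaining constraints have slack.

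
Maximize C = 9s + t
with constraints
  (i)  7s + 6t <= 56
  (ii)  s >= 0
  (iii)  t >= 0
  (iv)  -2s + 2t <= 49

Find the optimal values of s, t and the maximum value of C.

The optimum lies where 7s + 6t = 56 and t = 0.
Solving simultaneously gives s = 8, t = 0.

s = 8, t = 0, maximum C = 72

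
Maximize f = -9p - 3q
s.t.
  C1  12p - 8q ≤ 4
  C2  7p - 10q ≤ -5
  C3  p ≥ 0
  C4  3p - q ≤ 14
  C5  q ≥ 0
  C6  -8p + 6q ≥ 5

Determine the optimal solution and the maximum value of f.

p = 0, q = 5/6, maximum f = -5/2

Feasible corners and f = -9p - 3q:
  (9, 13) → f = -120
  (8, 23/2) → f = -213/2
  (0, 5/6) → f = -5/2
The feasible region is unbounded (it extends along (0, 1), (1, 3)), but f strictly decreases along every unbounded feasible direction, so there is no improving ray and the maximum is attained at a vertex.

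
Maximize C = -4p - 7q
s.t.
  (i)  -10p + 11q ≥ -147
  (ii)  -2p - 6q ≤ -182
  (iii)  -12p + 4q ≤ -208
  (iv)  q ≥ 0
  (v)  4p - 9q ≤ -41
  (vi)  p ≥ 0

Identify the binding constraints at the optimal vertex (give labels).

(ii) and (iii)

Feasible corners and C = -4p - 7q:
  (887/23, 499/23) → C = -7041/23
  (247/10, 221/10) → C = -507/2
  (232/7, 135/7) → C = -1873/7
The feasible region is unbounded (it extends along (11, 10), (1, 3)), but C strictly decreases along every unbounded feasible direction, so there is no improving ray and the maximum is attained at a vertex.

The maximum is at (247/10, 221/10). Substituting into each constraint, equality holds for (ii) and (iii); the remaining constraints have slack.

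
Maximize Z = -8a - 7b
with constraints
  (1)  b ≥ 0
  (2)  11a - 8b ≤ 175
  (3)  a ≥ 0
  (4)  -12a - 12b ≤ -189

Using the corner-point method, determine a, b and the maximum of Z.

a = 0, b = 63/4, maximum Z = -441/4

The feasible region is unbounded (it extends along (0, 1), (8, 11)), but Z strictly decreases along every unbounded feasible direction, so there is no improving ray and the maximum is attained at a vertex.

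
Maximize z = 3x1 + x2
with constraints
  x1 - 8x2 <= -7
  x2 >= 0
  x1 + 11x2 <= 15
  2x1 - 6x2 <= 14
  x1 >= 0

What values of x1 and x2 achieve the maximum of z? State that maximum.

Feasible corners and z = 3x1 + x2:
  (43/19, 22/19) → z = 151/19
  (0, 7/8) → z = 7/8
  (0, 15/11) → z = 15/11

x1 = 43/19, x2 = 22/19, maximum z = 151/19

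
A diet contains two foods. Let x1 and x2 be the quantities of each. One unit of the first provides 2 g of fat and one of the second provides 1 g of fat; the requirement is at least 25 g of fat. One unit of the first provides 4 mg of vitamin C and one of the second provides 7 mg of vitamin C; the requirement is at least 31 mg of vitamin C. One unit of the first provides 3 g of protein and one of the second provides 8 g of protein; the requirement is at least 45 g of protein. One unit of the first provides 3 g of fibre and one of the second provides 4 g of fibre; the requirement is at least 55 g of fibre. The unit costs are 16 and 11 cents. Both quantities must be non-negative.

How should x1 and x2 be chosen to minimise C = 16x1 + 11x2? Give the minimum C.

The feasible region is unbounded (it extends along (0, 1), (1, 0)), but C strictly increases along every unbounded feasible direction, so there is no improving ray and the minimum is attained at a vertex.

The optimum lies where 2x1 + x2 = 25 and 3x1 + 4x2 = 55.
Solving simultaneously gives x1 = 9, x2 = 7.

x1 = 9, x2 = 7, minimum C = 221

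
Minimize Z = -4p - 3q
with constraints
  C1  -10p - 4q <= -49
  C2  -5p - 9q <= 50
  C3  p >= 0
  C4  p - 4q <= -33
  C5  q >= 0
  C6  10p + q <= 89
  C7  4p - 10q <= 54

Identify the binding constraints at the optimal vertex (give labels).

Extreme points and Z = -4p - 3q:
  (0, 49/4) → Z = -147/4
  (16/11, 379/44) → Z = -1393/44
  (0, 89) → Z = -267
  (323/41, 419/41) → Z = -2549/41

The minimum is at (0, 89). Substituting into each constraint, equality holds for C3 and C6; the remaining constraints have slack.

C3 and C6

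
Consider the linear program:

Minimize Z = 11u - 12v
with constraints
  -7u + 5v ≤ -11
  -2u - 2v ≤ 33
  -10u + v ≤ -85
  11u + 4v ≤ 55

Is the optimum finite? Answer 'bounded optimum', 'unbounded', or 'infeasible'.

bounded optimum

Corner points and Z = 11u - 12v:
  (137/22, -250/11) → Z = 7507/22
  (121/7, -473/14) → Z = 4169/7
  (395/51, -385/51) → Z = 8965/51
The feasible region has finitely many vertices and no improving ray; the minimum is 8965/51 at (395/51, -385/51).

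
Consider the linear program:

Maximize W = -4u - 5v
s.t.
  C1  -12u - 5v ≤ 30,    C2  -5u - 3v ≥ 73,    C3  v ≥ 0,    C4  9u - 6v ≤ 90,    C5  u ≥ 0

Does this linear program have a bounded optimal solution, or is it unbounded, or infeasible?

infeasible

The boundaries v = 0 and 9u - 6v = 90 meet at (10, 0), but that point violates -5u - 3v ≥ 73. Every candidate vertex is excluded by some other constraint, so the feasible region is empty.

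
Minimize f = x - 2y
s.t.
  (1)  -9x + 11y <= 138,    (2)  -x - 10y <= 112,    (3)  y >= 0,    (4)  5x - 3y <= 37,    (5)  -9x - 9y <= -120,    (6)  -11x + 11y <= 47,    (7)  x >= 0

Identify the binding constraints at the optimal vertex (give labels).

(4) and (6)

Extreme points and f = x - 2y:
  (77/8, 89/24) → f = 53/24
  (274/11, 321/11) → f = -368/11
  (299/66, 581/66) → f = -863/66

The minimum is at (274/11, 321/11). Substituting into each constraint, equality holds for (4) and (6); the remaining constraints have slack.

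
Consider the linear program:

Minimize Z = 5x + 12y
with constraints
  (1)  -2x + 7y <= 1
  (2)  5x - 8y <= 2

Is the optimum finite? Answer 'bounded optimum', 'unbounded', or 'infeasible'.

From the feasible point (22/19, 9/19), moving in the direction (-7, -2) keeps every constraint satisfied while Z decreases without bound.

unbounded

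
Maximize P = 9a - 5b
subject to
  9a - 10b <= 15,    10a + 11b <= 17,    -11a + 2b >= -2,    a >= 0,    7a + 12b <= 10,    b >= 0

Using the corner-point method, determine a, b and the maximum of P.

Feasible corners and P = 9a - 5b:
  (22/73, 48/73) → P = -42/73
  (2/11, 0) → P = 18/11
  (0, 5/6) → P = -25/6
  (0, 0) → P = 0

The optimum lies where -11a + 2b = -2 and b = 0.
Solving simultaneously gives a = 2/11, b = 0.

a = 2/11, b = 0, maximum P = 18/11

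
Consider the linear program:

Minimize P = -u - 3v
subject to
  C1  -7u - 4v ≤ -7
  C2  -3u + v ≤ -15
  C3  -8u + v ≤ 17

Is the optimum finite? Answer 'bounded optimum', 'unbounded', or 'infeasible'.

From the feasible point (67/19, -84/19), moving in the direction (1, 3) keeps every constraint satisfied while P decreases without bound.

unbounded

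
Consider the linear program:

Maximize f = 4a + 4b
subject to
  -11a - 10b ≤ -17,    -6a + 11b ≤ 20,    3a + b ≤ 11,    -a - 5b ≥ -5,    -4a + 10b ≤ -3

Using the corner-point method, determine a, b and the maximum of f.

a = 25/7, b = 2/7, maximum f = 108/7

Vertices and f = 4a + 4b:
  (93/19, -70/19) → f = 92/19
  (4/3, 7/30) → f = 94/15
  (25/7, 2/7) → f = 108/7
  (13/6, 17/30) → f = 164/15

The optimum lies where 3a + b = 11 and -a - 5b = -5.
Solving simultaneously gives a = 25/7, b = 2/7.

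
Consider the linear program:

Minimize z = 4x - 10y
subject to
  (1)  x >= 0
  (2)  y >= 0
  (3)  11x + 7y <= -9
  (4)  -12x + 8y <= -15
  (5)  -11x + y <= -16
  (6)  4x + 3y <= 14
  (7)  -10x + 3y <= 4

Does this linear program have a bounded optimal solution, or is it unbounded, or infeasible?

The boundaries x = 0 and -11x + y = -16 meet at (0, -16), but that point violates y ≥ 0. Every candidate vertex is excluded by some other constraint, so the feasible region is empty.

infeasible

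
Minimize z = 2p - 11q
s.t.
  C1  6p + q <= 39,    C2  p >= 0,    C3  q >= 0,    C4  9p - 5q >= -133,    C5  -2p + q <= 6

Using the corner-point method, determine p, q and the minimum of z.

Feasible corners and z = 2p - 11q:
  (13/2, 0) → z = 13
  (33/8, 57/4) → z = -297/2
  (0, 0) → z = 0
  (0, 6) → z = -66

The optimum lies where 6p + q = 39 and -2p + q = 6.
Solving simultaneously gives p = 33/8, q = 57/4.

p = 33/8, q = 57/4, minimum z = -297/2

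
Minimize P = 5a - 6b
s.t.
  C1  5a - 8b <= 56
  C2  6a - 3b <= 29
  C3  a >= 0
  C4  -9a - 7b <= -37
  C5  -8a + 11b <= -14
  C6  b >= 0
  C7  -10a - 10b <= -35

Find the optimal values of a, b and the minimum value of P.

Extreme points and P = 5a - 6b:
  (277/42, 74/21) → P = 71/6
  (29/6, 0) → P = 145/6
  (101/31, 34/31) → P = 301/31
  (37/9, 0) → P = 185/9

The binding constraints are -9a - 7b = -37 and -8a + 11b = -14.
Solving simultaneously gives a = 101/31, b = 34/31.

a = 101/31, b = 34/31, minimum P = 301/31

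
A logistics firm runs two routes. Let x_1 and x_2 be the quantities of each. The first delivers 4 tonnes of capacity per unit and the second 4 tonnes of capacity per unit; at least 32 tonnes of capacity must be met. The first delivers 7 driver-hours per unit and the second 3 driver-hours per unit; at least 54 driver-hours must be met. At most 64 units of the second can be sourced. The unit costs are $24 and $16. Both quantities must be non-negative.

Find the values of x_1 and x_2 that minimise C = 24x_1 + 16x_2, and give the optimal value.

x_1 = 15/2, x_2 = 1/2, minimum C = 188

The feasible region is unbounded (it extends along (1, 0)), but C strictly increases along every unbounded feasible direction, so there is no improving ray and the minimum is attained at a vertex.

The binding constraints are 4x_1 + 4x_2 = 32 and 7x_1 + 3x_2 = 54.
Solving simultaneously gives x_1 = 15/2, x_2 = 1/2.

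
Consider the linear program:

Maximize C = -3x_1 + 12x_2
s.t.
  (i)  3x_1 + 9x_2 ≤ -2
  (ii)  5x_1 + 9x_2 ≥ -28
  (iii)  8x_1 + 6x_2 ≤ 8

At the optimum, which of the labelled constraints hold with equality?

(i) and (ii)

Extreme points and C = -3x_1 + 12x_2:
  (-13, 37/9) → C = 265/3
  (14/9, -20/27) → C = -122/9
  (40/7, -44/7) → C = -648/7

The maximum is at (-13, 37/9). Substituting into each constraint, equality holds for (i) and (ii); the remaining constraints have slack.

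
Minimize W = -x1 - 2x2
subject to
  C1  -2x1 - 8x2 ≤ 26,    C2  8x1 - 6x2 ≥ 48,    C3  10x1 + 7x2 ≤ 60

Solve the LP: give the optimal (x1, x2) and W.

x1 = 6, x2 = 0, minimum W = -6

Vertices and W = -x1 - 2x2:
  (3, -4) → W = 5
  (331/33, -190/33) → W = 49/33
  (6, 0) → W = -6

The binding constraints are 8x1 - 6x2 = 48 and 10x1 + 7x2 = 60.
Solving simultaneously gives x1 = 6, x2 = 0.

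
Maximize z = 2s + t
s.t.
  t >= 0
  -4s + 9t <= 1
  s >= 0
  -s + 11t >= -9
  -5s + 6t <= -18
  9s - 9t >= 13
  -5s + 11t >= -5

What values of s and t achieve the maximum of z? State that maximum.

s = 56, t = 25, maximum z = 137

Corner points and z = 2s + t:
  (8, 11/3) → z = 59/3
  (56, 25) → z = 137
  (168/25, 13/5) → z = 401/25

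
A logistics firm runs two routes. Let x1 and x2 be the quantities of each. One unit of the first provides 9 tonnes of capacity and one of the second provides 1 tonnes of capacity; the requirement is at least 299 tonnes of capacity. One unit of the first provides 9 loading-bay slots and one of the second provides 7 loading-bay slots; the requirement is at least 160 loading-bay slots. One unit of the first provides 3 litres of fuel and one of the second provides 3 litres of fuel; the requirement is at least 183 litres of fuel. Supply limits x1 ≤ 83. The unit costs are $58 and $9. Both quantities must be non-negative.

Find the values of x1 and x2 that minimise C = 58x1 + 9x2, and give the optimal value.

x1 = 119/4, x2 = 125/4, minimum C = 8027/4

Extreme points and C = 58x1 + 9x2:
  (0, 299) → C = 2691
  (61, 0) → C = 3538
  (83, 0) → C = 4814
  (119/4, 125/4) → C = 8027/4
The feasible region is unbounded (it extends along (0, 1)), but C strictly increases along every unbounded feasible direction, so there is no improving ray and the minimum is attained at a vertex.

The optimum lies where 9x1 + x2 = 299 and 3x1 + 3x2 = 183.
Solving simultaneously gives x1 = 119/4, x2 = 125/4.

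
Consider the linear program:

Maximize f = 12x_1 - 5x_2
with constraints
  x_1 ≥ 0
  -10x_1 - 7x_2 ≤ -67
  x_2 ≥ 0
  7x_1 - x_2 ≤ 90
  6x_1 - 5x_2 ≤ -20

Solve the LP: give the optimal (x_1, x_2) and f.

x_1 = 470/29, x_2 = 680/29, maximum f = 2240/29

Feasible corners and f = 12x_1 - 5x_2:
  (0, 67/7) → f = -335/7
  (195/92, 301/46) → f = -335/46
  (470/29, 680/29) → f = 2240/29
The feasible region is unbounded (it extends along (0, 1), (1, 7)), but f strictly decreases along every unbounded feasible direction, so there is no improving ray and the maximum is attained at a vertex.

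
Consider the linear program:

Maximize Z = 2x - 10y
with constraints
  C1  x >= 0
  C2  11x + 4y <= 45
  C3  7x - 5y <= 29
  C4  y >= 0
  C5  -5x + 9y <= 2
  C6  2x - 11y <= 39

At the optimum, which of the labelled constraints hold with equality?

Feasible corners and Z = 2x - 10y:
  (0, 0) → Z = 0
  (0, 2/9) → Z = -20/9
  (45/11, 0) → Z = 90/11
  (397/119, 247/119) → Z = -1676/119

The maximum is at (45/11, 0). Substituting into each constraint, equality holds for C2 and C4; the remaining constraints have slack.

C2 and C4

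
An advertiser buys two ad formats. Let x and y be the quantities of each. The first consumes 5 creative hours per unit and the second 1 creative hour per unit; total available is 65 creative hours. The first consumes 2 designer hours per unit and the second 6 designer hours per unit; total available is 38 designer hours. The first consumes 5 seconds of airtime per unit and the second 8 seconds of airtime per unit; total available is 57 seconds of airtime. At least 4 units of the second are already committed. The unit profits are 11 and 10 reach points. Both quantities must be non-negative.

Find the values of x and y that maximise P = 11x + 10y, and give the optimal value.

Corner points and P = 11x + 10y:
  (0, 19/3) → P = 190/3
  (0, 4) → P = 40
  (19/7, 38/7) → P = 589/7
  (5, 4) → P = 95

x = 5, y = 4, maximum P = 95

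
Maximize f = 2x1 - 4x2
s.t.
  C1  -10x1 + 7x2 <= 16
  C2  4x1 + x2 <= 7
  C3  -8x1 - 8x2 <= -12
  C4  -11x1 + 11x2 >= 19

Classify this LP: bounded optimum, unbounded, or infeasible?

bounded optimum

Extreme points and f = 2x1 - 4x2:
  (33/38, 67/19) → f = -235/19
  (-11/34, 31/17) → f = -135/17
  (58/55, 153/55) → f = -496/55
  (-5/44, 71/44) → f = -147/22
The feasible region has finitely many vertices and no improving ray; the maximum is -147/22 at (-5/44, 71/44).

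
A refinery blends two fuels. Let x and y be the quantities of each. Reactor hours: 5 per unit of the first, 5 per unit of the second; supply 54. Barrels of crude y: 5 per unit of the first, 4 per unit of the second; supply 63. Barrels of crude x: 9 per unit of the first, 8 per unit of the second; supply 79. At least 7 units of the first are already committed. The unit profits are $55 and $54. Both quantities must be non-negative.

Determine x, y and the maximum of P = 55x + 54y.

Vertices and P = 55x + 54y:
  (79/9, 0) → P = 4345/9
  (7, 0) → P = 385
  (7, 2) → P = 493

The optimum lies where 9x + 8y = 79 and x = 7.
Solving simultaneously gives x = 7, y = 2.

x = 7, y = 2, maximum P = 493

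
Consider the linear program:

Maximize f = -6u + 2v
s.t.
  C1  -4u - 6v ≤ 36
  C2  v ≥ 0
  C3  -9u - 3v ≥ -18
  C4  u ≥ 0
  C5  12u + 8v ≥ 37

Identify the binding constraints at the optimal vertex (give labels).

C3 and C4

Vertices and f = -6u + 2v:
  (0, 6) → f = 12
  (11/12, 13/4) → f = 1
  (0, 37/8) → f = 37/4

The maximum is at (0, 6). Substituting into each constraint, equality holds for C3 and C4; the remaining constraints have slack.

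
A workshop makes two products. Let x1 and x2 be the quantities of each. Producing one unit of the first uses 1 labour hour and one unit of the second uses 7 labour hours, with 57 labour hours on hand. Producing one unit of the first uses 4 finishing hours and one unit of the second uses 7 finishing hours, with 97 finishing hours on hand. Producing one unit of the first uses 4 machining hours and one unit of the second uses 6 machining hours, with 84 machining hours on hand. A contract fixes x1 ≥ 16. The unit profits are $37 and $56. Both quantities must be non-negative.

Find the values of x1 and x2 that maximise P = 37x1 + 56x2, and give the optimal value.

Feasible corners and P = 37x1 + 56x2:
  (21, 0) → P = 777
  (16, 0) → P = 592
  (16, 10/3) → P = 2336/3

x1 = 16, x2 = 10/3, maximum P = 2336/3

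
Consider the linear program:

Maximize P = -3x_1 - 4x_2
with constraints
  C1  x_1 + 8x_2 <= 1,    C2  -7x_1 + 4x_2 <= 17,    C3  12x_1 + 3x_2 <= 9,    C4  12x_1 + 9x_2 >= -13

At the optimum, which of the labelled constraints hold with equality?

Corner points and P = -3x_1 - 4x_2:
  (23/31, 1/31) → P = -73/31
  (-113/87, 25/87) → P = 239/87
  (5/3, -11/3) → P = 29/3

The maximum is at (5/3, -11/3). Substituting into each constraint, equality holds for C3 and C4; the remaining constraints have slack.

C3 and C4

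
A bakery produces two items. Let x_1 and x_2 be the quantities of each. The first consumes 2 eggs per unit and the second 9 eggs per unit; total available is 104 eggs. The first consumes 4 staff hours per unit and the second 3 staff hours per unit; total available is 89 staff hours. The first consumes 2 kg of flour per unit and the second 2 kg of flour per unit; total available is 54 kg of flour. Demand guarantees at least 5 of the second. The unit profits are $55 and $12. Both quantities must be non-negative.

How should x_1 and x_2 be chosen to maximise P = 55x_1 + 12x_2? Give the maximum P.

Feasible corners and P = 55x_1 + 12x_2:
  (0, 104/9) → P = 416/3
  (0, 5) → P = 60
  (163/10, 119/15) → P = 9917/10
  (37/2, 5) → P = 2155/2

x_1 = 37/2, x_2 = 5, maximum P = 2155/2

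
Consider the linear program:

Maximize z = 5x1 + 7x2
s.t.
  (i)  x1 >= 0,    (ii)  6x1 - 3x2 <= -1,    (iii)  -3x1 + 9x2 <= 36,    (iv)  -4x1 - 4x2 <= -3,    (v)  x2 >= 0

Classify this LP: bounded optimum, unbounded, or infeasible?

Vertices and z = 5x1 + 7x2:
  (0, 4) → z = 28
  (0, 3/4) → z = 21/4
  (11/5, 71/15) → z = 662/15
  (5/36, 11/18) → z = 179/36
The feasible region has finitely many vertices and no improving ray; the maximum is 662/15 at (11/5, 71/15).

bounded optimum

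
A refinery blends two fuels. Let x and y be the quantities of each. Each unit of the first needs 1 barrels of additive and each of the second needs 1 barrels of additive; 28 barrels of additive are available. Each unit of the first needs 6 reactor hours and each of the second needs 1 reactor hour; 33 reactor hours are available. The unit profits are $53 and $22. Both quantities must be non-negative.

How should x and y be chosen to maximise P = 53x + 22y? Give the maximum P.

Corner points and P = 53x + 22y:
  (0, 0) → P = 0
  (0, 28) → P = 616
  (11/2, 0) → P = 583/2
  (1, 27) → P = 647

x = 1, y = 27, maximum P = 647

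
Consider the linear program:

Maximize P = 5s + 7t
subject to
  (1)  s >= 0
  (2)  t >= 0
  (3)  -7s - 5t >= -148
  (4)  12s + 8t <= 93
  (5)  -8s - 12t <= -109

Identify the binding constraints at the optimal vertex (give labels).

(1) and (4)

Vertices and P = 5s + 7t:
  (0, 93/8) → P = 651/8
  (0, 109/12) → P = 763/12
  (61/20, 141/20) → P = 323/5

The maximum is at (0, 93/8). Substituting into each constraint, equality holds for (1) and (4); the remaining constraints have slack.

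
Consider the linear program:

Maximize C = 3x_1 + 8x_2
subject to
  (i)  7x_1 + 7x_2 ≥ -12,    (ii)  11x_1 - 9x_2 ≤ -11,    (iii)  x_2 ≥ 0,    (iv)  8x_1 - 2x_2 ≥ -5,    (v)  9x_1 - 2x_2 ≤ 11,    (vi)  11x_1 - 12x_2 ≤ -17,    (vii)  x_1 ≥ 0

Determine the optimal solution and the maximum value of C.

x_1 = 16, x_2 = 133/2, maximum C = 580

At the optimal vertex, 8x_1 - 2x_2 = -5 and 9x_1 - 2x_2 = 11.
Solving simultaneously gives x_1 = 16, x_2 = 133/2.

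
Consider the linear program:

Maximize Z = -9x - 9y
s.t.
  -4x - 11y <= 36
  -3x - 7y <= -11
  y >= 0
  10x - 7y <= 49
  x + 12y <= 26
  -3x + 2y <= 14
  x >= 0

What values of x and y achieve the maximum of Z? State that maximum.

x = 0, y = 11/7, maximum Z = -99/7

Extreme points and Z = -9x - 9y:
  (11/3, 0) → Z = -33
  (0, 11/7) → Z = -99/7
  (49/10, 0) → Z = -441/10
  (770/127, 211/127) → Z = -8829/127
  (0, 13/6) → Z = -39/2

The optimum lies where -3x - 7y = -11 and x = 0.
Solving simultaneously gives x = 0, y = 11/7.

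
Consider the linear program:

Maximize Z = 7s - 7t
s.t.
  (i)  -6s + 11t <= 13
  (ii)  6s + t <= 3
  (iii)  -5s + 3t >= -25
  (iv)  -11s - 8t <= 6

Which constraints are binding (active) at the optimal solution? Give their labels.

(ii) and (iv)

Feasible corners and Z = 7s - 7t:
  (5/18, 4/3) → Z = -133/18
  (-170/169, 107/169) → Z = -1939/169
  (30/37, -69/37) → Z = 693/37

The maximum is at (30/37, -69/37). Substituting into each constraint, equality holds for (ii) and (iv); the remaining constraints have slack.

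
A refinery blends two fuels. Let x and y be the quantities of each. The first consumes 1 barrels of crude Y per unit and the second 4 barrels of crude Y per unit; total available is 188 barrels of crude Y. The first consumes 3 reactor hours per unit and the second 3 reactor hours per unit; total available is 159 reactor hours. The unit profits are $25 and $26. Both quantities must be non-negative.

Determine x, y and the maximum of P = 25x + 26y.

Corner points and P = 25x + 26y:
  (0, 0) → P = 0
  (0, 47) → P = 1222
  (53, 0) → P = 1325
  (8, 45) → P = 1370

At the optimal vertex, x + 4y = 188 and 3x + 3y = 159.
Solving simultaneously gives x = 8, y = 45.

x = 8, y = 45, maximum P = 1370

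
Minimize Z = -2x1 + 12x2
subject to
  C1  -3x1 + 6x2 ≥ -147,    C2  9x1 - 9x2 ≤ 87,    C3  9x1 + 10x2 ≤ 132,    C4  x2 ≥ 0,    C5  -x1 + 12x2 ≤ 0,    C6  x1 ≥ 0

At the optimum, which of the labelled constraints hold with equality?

C2 and C4

Corner points and Z = -2x1 + 12x2:
  (29/3, 0) → Z = -58/3
  (116/11, 29/33) → Z = -116/11
  (0, 0) → Z = 0

The minimum is at (29/3, 0). Substituting into each constraint, equality holds for C2 and C4; the remaining constraints have slack.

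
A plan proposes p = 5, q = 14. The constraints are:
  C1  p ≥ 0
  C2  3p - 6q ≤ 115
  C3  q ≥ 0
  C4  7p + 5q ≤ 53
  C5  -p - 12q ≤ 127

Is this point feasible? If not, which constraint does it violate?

not feasible — violates C4

Constraint C4: 7p + 5q = 105, which is not ≤ 53. All other constraints are satisfied.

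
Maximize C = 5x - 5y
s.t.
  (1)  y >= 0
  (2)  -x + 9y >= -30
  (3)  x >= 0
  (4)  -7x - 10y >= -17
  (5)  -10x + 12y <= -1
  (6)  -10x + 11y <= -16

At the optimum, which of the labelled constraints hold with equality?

Extreme points and C = 5x - 5y:
  (17/7, 0) → C = 85/7
  (8/5, 0) → C = 8
  (347/177, 58/177) → C = 1445/177

The maximum is at (17/7, 0). Substituting into each constraint, equality holds for (1) and (4); the remaining constraints have slack.

(1) and (4)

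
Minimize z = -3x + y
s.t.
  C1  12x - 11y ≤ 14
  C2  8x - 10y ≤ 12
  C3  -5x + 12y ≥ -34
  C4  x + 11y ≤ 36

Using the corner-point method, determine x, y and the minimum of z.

Vertices and z = -3x + y:
  (1/4, -1) → z = -7/4
  (50/13, 38/13) → z = -112/13
  (-98/23, -106/23) → z = 188/23
The feasible region is unbounded (it extends along (-11, 1), (-12, -5)), but z strictly increases along every unbounded feasible direction, so there is no improving ray and the minimum is attained at a vertex.

x = 50/13, y = 38/13, minimum z = -112/13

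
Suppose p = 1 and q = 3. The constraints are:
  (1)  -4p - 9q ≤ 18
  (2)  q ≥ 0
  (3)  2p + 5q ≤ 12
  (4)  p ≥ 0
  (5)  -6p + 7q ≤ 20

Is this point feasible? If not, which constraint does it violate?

Constraint (3): 2p + 5q = 17, which is not ≤ 12. All other constraints are satisfied.

not feasible — violates (3)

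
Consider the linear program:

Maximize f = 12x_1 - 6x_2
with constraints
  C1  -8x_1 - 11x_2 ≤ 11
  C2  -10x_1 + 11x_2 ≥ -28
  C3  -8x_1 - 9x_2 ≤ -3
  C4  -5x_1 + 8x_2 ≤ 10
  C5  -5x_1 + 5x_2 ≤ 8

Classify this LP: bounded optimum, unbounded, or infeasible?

Corner points and f = 12x_1 - 6x_2:
  (285/178, -97/89) → f = 2292/89
  (334/25, 48/5) → f = 2568/25
  (-66/109, 95/109) → f = -1362/109
The feasible region has finitely many vertices and no improving ray; the maximum is 2568/25 at (334/25, 48/5).

bounded optimum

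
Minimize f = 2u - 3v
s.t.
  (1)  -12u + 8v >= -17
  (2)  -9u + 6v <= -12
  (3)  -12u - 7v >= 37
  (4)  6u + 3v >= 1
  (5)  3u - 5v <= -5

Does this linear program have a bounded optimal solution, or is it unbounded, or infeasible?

The boundaries -12u + 8v = -17 and 3u - 5v = -5 meet at (125/36, 37/12), but that point violates -12u - 7v ≥ 37. Every candidate vertex is excluded by some other constraint, so the feasible region is empty.

infeasible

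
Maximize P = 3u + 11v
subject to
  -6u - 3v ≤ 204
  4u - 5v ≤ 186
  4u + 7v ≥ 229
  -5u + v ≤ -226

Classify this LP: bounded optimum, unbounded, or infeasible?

From the feasible point (2447/48, 43/12), moving in the direction (1, 5) keeps every constraint satisfied while P increases without bound.

unbounded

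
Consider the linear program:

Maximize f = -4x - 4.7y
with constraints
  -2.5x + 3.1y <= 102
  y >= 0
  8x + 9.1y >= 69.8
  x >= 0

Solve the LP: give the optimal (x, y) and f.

The feasible region is unbounded (it extends along (31, 25), (1, 0)), but f strictly decreases along every unbounded feasible direction, so there is no improving ray and the maximum is attained at a vertex.

x = 8.725, y = 0, maximum f = -34.9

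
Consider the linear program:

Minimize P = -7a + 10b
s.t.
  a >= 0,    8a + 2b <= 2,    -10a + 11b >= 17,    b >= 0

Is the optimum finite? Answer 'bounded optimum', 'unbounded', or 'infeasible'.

The boundaries a = 0 and 8a + 2b = 2 meet at (0, 1), but that point violates -10a + 11b ≥ 17. Every candidate vertex is excluded by some other constraint, so the feasible region is empty.

infeasible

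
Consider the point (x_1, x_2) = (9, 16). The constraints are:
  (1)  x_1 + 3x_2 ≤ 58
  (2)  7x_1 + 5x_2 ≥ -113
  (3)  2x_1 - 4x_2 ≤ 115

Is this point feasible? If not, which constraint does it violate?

(1): 57 ≤ 58 ✓
(2): 143 ≥ -113 ✓
(3): -46 ≤ 115 ✓

feasible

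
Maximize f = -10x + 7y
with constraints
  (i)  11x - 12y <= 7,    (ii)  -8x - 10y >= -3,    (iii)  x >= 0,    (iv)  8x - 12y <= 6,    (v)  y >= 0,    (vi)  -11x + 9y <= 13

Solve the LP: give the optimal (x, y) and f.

Vertices and f = -10x + 7y:
  (0, 3/10) → f = 21/10
  (3/8, 0) → f = -15/4
  (0, 0) → f = 0

The optimum lies where -8x - 10y = -3 and x = 0.
Solving simultaneously gives x = 0, y = 3/10.

x = 0, y = 3/10, maximum f = 21/10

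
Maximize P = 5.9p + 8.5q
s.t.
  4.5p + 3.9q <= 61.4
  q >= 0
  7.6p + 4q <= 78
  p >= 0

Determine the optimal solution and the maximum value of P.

At the optimal vertex, 4.5p + 3.9q = 61.4 and p = 0.
Solving simultaneously gives p = 0, q = 614/39.

p = 0, q = 614/39, maximum P = 5219/39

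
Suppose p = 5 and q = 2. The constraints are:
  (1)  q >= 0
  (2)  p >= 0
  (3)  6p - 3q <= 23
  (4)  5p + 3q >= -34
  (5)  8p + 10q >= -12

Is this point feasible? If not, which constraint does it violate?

not feasible — violates (3)

Constraint (3): 6p - 3q = 24, which is not ≤ 23. All other constraints are satisfied.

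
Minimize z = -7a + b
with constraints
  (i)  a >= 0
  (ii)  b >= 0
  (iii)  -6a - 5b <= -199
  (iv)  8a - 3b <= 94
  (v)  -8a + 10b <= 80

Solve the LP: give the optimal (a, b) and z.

Feasible corners and z = -7a + b:
  (1067/58, 514/29) → z = -6441/58
  (159/10, 518/25) → z = -4529/50
  (295/14, 174/7) → z = -1717/14

a = 295/14, b = 174/7, minimum z = -1717/14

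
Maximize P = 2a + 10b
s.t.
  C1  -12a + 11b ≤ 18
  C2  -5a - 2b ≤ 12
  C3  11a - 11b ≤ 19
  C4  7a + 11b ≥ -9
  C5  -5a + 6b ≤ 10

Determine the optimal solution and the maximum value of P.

Extreme points and P = 2a + 10b:
  (-27/19, 18/209) → P = -414/209
  (2/17, 30/17) → P = 304/17
  (5/9, -116/99) → P = -350/33
  (224/11, 205/11) → P = 2498/11

a = 224/11, b = 205/11, maximum P = 2498/11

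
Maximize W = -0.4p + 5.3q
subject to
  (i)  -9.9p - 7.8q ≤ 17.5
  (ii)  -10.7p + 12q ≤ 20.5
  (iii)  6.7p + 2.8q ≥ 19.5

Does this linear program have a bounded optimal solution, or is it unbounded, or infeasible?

From the feasible point (10055/1227, -15515/1227), moving in the direction (12, 10.7) keeps every constraint satisfied while W increases without bound.

unbounded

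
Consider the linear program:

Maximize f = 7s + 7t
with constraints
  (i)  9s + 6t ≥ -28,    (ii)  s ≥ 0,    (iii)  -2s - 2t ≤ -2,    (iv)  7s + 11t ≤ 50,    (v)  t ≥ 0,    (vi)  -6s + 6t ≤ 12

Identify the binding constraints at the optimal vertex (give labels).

(iv) and (v)

Vertices and f = 7s + 7t:
  (0, 1) → f = 7
  (0, 2) → f = 14
  (1, 0) → f = 7
  (50/7, 0) → f = 50
  (14/9, 32/9) → f = 322/9

The maximum is at (50/7, 0). Substituting into each constraint, equality holds for (iv) and (v); the remaining constraints have slack.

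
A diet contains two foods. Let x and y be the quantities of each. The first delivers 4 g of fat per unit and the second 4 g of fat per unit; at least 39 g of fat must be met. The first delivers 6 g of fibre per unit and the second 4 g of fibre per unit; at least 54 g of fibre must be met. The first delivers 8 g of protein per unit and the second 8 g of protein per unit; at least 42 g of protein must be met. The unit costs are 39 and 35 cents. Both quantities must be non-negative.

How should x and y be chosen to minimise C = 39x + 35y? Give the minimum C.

x = 15/2, y = 9/4, minimum C = 1485/4

Corner points and C = 39x + 35y:
  (0, 27/2) → C = 945/2
  (39/4, 0) → C = 1521/4
  (15/2, 9/4) → C = 1485/4
The feasible region is unbounded (it extends along (0, 1), (1, 0)), but C strictly increases along every unbounded feasible direction, so there is no improving ray and the minimum is attained at a vertex.

At the optimal vertex, 4x + 4y = 39 and 6x + 4y = 54.
Solving simultaneously gives x = 15/2, y = 9/4.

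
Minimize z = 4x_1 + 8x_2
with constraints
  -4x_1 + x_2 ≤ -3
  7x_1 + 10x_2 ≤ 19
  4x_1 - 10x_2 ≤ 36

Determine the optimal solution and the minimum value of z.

Vertices and z = 4x_1 + 8x_2:
  (49/47, 55/47) → z = 636/47
  (-1/6, -11/3) → z = -30
  (5, -8/5) → z = 36/5

x_1 = -1/6, x_2 = -11/3, minimum z = -30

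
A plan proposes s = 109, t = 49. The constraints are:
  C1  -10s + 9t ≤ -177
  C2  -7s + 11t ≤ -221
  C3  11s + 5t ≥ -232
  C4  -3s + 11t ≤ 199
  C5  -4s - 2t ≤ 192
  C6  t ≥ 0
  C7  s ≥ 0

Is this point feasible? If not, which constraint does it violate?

not feasible — violates C4

Constraint C4: -3s + 11t = 212, which is not ≤ 199. All other constraints are satisfied.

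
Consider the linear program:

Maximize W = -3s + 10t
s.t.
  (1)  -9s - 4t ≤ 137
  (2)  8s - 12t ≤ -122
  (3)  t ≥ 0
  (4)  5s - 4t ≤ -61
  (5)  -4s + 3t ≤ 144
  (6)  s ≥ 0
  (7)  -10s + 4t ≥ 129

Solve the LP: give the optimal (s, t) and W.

Vertices and W = -3s + 10t:
  (0, 48) → W = 480
  (27/2, 66) → W = 1239/2
  (0, 129/4) → W = 645/2

At the optimal vertex, -4s + 3t = 144 and -10s + 4t = 129.
Solving simultaneously gives s = 27/2, t = 66.

s = 27/2, t = 66, maximum W = 1239/2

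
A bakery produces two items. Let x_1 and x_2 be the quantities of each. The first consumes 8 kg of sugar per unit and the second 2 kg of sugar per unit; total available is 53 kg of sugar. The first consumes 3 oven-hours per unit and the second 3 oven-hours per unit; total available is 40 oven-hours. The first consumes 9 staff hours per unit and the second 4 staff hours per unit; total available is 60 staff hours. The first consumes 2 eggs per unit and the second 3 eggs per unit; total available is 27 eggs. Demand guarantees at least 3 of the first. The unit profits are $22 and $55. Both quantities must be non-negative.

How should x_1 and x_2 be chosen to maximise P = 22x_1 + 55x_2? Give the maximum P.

x_1 = 3, x_2 = 7, maximum P = 451

Extreme points and P = 22x_1 + 55x_2:
  (53/8, 0) → P = 583/4
  (3, 0) → P = 66
  (46/7, 3/14) → P = 2189/14
  (72/19, 123/19) → P = 8349/19
  (3, 7) → P = 451

The optimum lies where 2x_1 + 3x_2 = 27 and x_1 = 3.
Solving simultaneously gives x_1 = 3, x_2 = 7.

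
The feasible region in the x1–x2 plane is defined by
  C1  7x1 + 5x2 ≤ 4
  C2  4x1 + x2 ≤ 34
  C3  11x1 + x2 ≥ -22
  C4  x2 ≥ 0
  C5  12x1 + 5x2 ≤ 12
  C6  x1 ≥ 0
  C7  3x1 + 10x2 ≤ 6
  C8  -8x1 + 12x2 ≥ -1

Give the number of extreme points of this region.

5

Intersecting each pair of boundary lines and keeping only the points that satisfy every inequality leaves:
  (2/11, 6/11)
  (53/124, 25/124)
  (0, 0)
  (1/8, 0)
  (0, 3/5)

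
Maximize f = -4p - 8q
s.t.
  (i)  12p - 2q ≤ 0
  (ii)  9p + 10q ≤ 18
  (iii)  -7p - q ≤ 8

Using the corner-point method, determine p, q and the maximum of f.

p = -8/13, q = -48/13, maximum f = 32

Extreme points and f = -4p - 8q:
  (6/23, 36/23) → f = -312/23
  (-8/13, -48/13) → f = 32
  (-98/61, 198/61) → f = -1192/61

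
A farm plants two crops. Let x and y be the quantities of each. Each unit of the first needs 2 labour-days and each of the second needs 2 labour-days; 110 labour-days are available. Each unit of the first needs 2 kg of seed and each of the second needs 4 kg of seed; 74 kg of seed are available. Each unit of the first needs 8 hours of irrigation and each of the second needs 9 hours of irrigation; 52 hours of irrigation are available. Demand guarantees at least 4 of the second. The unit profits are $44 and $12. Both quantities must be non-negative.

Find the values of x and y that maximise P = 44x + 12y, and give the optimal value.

The optimum lies where 8x + 9y = 52 and y = 4.
Solving simultaneously gives x = 2, y = 4.

x = 2, y = 4, maximum P = 136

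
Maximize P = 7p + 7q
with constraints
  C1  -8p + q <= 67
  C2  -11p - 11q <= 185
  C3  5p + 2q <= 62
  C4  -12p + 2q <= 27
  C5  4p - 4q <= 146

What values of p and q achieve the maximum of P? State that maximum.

Extreme points and P = 7p + 7q:
  (-667/154, -1923/154) → P = -1295/11
  (433/44, -1173/44) → P = -1295/11
  (35/17, 879/34) → P = 6643/34
  (135/7, -241/14) → P = 29/2

The optimum lies where 5p + 2q = 62 and -12p + 2q = 27.
Solving simultaneously gives p = 35/17, q = 879/34.

p = 35/17, q = 879/34, maximum P = 6643/34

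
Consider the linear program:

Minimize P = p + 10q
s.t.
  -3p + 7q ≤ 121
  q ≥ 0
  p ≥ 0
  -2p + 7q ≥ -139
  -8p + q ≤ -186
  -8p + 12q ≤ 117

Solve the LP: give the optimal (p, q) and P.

Feasible corners and P = p + 10q:
  (633/20, 617/20) → P = 6803/20
  (139/2, 0) → P = 139/2
  (93/4, 0) → P = 93/4
  (2349/88, 303/11) → P = 26589/88
The feasible region is unbounded (it extends along (7, 3), (7, 2)), but P strictly increases along every unbounded feasible direction, so there is no improving ray and the minimum is attained at a vertex.

The optimum lies where q = 0 and -8p + q = -186.
Solving simultaneously gives p = 93/4, q = 0.

p = 93/4, q = 0, minimum P = 93/4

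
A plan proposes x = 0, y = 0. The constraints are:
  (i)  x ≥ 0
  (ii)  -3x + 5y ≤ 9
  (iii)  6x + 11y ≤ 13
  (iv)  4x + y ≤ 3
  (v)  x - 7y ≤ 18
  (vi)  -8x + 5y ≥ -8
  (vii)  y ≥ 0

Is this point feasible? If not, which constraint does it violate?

(i): 0 ≥ 0 ✓
(ii): 0 ≤ 9 ✓
(iii): 0 ≤ 13 ✓
(iv): 0 ≤ 3 ✓
(v): 0 ≤ 18 ✓
(vi): 0 ≥ -8 ✓
(vii): 0 ≥ 0 ✓

feasible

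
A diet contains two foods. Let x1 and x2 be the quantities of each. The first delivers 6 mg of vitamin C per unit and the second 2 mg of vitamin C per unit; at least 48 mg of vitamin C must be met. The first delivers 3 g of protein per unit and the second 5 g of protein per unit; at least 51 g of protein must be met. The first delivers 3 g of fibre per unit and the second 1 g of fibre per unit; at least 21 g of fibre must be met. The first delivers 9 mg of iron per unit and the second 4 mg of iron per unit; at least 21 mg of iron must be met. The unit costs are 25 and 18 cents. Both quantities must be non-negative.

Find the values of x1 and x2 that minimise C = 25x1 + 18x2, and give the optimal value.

x1 = 23/4, x2 = 27/4, minimum C = 1061/4

Extreme points and C = 25x1 + 18x2:
  (0, 24) → C = 432
  (17, 0) → C = 425
  (23/4, 27/4) → C = 1061/4
The feasible region is unbounded (it extends along (0, 1), (1, 0)), but C strictly increases along every unbounded feasible direction, so there is no improving ray and the minimum is attained at a vertex.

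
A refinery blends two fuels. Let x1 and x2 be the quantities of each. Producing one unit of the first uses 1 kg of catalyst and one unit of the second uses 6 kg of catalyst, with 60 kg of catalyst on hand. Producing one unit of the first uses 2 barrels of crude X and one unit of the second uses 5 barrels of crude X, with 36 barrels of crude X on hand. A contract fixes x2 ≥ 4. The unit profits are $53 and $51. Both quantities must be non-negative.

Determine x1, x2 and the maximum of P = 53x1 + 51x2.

x1 = 8, x2 = 4, maximum P = 628

Vertices and P = 53x1 + 51x2:
  (0, 36/5) → P = 1836/5
  (0, 4) → P = 204
  (8, 4) → P = 628

The binding constraints are 2x1 + 5x2 = 36 and x2 = 4.
Solving simultaneously gives x1 = 8, x2 = 4.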